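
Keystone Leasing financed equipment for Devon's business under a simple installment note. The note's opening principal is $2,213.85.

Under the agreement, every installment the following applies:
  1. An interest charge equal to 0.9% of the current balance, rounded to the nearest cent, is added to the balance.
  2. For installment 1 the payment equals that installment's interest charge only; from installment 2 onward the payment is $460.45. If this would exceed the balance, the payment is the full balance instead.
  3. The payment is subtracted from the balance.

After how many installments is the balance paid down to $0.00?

6

# | Opening | Interest | Payment | End bal
1 | $2,213.85 | $19.92 | $19.92 | $2,213.85
2 | $2,213.85 | $19.92 | $460.45 | $1,773.32
3 | $1,773.32 | $15.96 | $460.45 | $1,328.83
4 | $1,328.83 | $11.96 | $460.45 | $880.34
5 | $880.34 | $7.92 | $460.45 | $427.81
6 | $427.81 | $3.85 | $431.66 | $0.00
Balance reaches $0.00 in installment 6.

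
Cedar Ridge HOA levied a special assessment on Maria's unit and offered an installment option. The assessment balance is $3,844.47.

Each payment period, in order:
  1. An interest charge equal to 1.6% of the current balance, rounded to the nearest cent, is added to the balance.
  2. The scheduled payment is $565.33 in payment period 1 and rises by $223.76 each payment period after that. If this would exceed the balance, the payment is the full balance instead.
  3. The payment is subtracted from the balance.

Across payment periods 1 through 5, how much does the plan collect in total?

Payment period 1: opening $3,844.47; interest $61.51 → $3,905.98; payment $565.33; balance $3,340.65
Payment period 2: opening $3,340.65; interest $53.45 → $3,394.10; payment $789.09; balance $2,605.01
Payment period 3: opening $2,605.01; interest $41.68 → $2,646.69; payment $1,012.85; balance $1,633.84
Payment period 4: opening $1,633.84; interest $26.14 → $1,659.98; payment $1,236.61; balance $423.37
Payment period 5: opening $423.37; interest $6.77 → $430.14; payment $430.14; balance $0.00
Total paid: $4,034.02

$4,034.02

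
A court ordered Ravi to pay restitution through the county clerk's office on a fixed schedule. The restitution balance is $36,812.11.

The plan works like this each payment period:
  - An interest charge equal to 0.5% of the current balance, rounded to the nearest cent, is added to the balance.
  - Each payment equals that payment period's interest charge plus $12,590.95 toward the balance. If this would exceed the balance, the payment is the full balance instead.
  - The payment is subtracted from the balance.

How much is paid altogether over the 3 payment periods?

$37,175.43

Payment period 1: opening $36,812.11; interest $184.06 → $36,996.17; payment $12,775.01; balance $24,221.16
Payment period 2: opening $24,221.16; interest $121.11 → $24,342.27; payment $12,712.06; balance $11,630.21
Payment period 3: opening $11,630.21; interest $58.15 → $11,688.36; payment $11,688.36; balance $0.00
Total paid: $37,175.43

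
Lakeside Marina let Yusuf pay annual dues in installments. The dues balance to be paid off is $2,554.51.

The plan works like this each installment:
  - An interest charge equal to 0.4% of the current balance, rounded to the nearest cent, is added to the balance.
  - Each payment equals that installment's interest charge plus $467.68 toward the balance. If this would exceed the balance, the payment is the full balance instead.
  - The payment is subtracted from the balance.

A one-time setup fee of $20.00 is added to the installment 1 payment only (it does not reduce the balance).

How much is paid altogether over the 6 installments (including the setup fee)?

Installment 1: opening $2,554.51; interest $10.22 → $2,564.73; payment $477.90 (+ $20.00 fee); balance $2,086.83
Installment 2: opening $2,086.83; interest $8.35 → $2,095.18; payment $476.03; balance $1,619.15
Installment 3: opening $1,619.15; interest $6.48 → $1,625.63; payment $474.16; balance $1,151.47
Installment 4: opening $1,151.47; interest $4.61 → $1,156.08; payment $472.29; balance $683.79
Installment 5: opening $683.79; interest $2.74 → $686.53; payment $470.42; balance $216.11
Installment 6: opening $216.11; interest $0.86 → $216.97; payment $216.97; balance $0.00
Total paid: $2,607.77

$2,607.77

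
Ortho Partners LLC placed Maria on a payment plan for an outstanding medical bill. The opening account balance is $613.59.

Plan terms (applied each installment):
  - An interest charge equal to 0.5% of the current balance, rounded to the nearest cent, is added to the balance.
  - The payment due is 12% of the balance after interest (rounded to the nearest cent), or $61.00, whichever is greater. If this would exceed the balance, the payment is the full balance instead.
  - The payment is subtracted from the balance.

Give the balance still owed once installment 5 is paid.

$303.25

# | Opening | Interest | Payment | End bal
1 | $613.59 | $3.07 | $74.00 | $542.66
2 | $542.66 | $2.71 | $65.44 | $479.93
3 | $479.93 | $2.40 | $61.00 | $421.33
4 | $421.33 | $2.11 | $61.00 | $362.44
5 | $362.44 | $1.81 | $61.00 | $303.25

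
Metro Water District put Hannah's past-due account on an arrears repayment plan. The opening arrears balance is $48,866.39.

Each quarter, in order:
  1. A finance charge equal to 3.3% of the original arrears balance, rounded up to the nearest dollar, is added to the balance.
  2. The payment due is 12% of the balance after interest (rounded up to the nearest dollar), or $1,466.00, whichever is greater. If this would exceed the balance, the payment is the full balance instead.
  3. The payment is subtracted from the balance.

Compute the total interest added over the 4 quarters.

Quarter 1: opening $48,866.39; interest $1,613.00 → $50,479.39; payment $6,058.00; balance $44,421.39
Quarter 2: opening $44,421.39; interest $1,613.00 → $46,034.39; payment $5,525.00; balance $40,509.39
Quarter 3: opening $40,509.39; interest $1,613.00 → $42,122.39; payment $5,055.00; balance $37,067.39
Quarter 4: opening $37,067.39; interest $1,613.00 → $38,680.39; payment $4,642.00; balance $34,038.39
Total interest: $1,613.00 + $1,613.00 + $1,613.00 + $1,613.00 = $6,452.00

$6,452.00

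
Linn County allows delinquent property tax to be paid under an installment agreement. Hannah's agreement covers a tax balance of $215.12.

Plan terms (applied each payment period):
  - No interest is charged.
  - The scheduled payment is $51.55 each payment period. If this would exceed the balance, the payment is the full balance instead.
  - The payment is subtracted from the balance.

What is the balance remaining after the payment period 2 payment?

$112.02

# | Opening | Payment | End bal
1 | $215.12 | $51.55 | $163.57
2 | $163.57 | $51.55 | $112.02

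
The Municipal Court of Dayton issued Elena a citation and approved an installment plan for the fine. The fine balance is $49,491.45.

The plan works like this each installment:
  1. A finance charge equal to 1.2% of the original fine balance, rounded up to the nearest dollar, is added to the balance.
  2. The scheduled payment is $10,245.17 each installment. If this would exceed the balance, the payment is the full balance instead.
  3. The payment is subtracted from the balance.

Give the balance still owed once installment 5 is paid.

Installment 1: opening $49,491.45; interest $594.00 → $50,085.45; payment $10,245.17; balance $39,840.28
Installment 2: opening $39,840.28; interest $594.00 → $40,434.28; payment $10,245.17; balance $30,189.11
Installment 3: opening $30,189.11; interest $594.00 → $30,783.11; payment $10,245.17; balance $20,537.94
Installment 4: opening $20,537.94; interest $594.00 → $21,131.94; payment $10,245.17; balance $10,886.77
Installment 5: opening $10,886.77; interest $594.00 → $11,480.77; payment $10,245.17; balance $1,235.60

$1,235.60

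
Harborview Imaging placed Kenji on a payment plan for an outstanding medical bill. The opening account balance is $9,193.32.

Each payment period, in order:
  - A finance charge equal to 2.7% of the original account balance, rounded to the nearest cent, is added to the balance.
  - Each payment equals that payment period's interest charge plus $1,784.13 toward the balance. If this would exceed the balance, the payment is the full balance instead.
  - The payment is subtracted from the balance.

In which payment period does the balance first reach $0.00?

6

Payment period 1: opening $9,193.32; interest $248.22 → $9,441.54; payment $2,032.35; balance $7,409.19
Payment period 2: opening $7,409.19; interest $248.22 → $7,657.41; payment $2,032.35; balance $5,625.06
Payment period 3: opening $5,625.06; interest $248.22 → $5,873.28; payment $2,032.35; balance $3,840.93
Payment period 4: opening $3,840.93; interest $248.22 → $4,089.15; payment $2,032.35; balance $2,056.80
Payment period 5: opening $2,056.80; interest $248.22 → $2,305.02; payment $2,032.35; balance $272.67
Payment period 6: opening $272.67; interest $248.22 → $520.89; payment $520.89; balance $0.00
Balance reaches $0.00 in payment period 6.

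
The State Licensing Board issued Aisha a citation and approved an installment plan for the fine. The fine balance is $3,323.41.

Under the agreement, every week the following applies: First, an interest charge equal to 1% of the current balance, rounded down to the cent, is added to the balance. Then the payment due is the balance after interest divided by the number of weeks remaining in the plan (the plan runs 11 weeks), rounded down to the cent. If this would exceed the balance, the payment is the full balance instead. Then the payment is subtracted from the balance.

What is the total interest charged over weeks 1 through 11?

# | Opening | Interest | Payment | End bal
1 | $3,323.41 | $33.23 | $305.14 | $3,051.50
2 | $3,051.50 | $30.51 | $308.20 | $2,773.81
3 | $2,773.81 | $27.73 | $311.28 | $2,490.26
4 | $2,490.26 | $24.90 | $314.39 | $2,200.77
5 | $2,200.77 | $22.00 | $317.53 | $1,905.24
6 | $1,905.24 | $19.05 | $320.71 | $1,603.58
7 | $1,603.58 | $16.03 | $323.92 | $1,295.69
8 | $1,295.69 | $12.95 | $327.16 | $981.48
9 | $981.48 | $9.81 | $330.43 | $660.86
10 | $660.86 | $6.60 | $333.73 | $333.73
11 | $333.73 | $3.33 | $337.06 | $0.00
Total interest: $33.23 + $30.51 + $27.73 + $24.90 + $22.00 + $19.05 + $16.03 + $12.95 + $9.81 + $6.60 + $3.33 = $206.14

$206.14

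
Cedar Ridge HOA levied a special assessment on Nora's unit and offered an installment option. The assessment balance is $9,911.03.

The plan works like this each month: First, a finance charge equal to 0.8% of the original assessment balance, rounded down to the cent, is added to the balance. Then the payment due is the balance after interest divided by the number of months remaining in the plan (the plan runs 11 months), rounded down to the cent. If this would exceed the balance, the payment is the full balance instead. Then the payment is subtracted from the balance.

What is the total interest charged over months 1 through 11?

Month 1: $9,911.03 +$79.28 interest = $9,990.31; pay $908.21 → $9,082.10
Month 2: $9,082.10 +$79.28 interest = $9,161.38; pay $916.13 → $8,245.25
Month 3: $8,245.25 +$79.28 interest = $8,324.53; pay $924.94 → $7,399.59
Month 4: $7,399.59 +$79.28 interest = $7,478.87; pay $934.85 → $6,544.02
Month 5: $6,544.02 +$79.28 interest = $6,623.30; pay $946.18 → $5,677.12
Month 6: $5,677.12 +$79.28 interest = $5,756.40; pay $959.40 → $4,797.00
Month 7: $4,797.00 +$79.28 interest = $4,876.28; pay $975.25 → $3,901.03
Month 8: $3,901.03 +$79.28 interest = $3,980.31; pay $995.07 → $2,985.24
Month 9: $2,985.24 +$79.28 interest = $3,064.52; pay $1,021.50 → $2,043.02
Month 10: $2,043.02 +$79.28 interest = $2,122.30; pay $1,061.15 → $1,061.15
Month 11: $1,061.15 +$79.28 interest = $1,140.43; pay $1,140.43 → $0.00
Total interest: $79.28 + $79.28 + $79.28 + $79.28 + $79.28 + $79.28 + $79.28 + $79.28 + $79.28 + $79.28 + $79.28 = $872.08

$872.08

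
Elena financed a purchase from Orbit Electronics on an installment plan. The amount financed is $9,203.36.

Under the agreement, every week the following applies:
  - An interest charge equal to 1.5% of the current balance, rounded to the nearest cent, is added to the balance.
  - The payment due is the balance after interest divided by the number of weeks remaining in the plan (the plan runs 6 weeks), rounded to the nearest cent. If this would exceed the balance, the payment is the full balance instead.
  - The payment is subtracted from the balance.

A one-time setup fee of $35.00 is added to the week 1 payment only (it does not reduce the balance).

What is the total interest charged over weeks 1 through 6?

$495.45

Week 1: $9,203.36 +$138.05 interest = $9,341.41; pay $1,556.90 (+ $35.00 fee) → $7,784.51
Week 2: $7,784.51 +$116.77 interest = $7,901.28; pay $1,580.26 → $6,321.02
Week 3: $6,321.02 +$94.82 interest = $6,415.84; pay $1,603.96 → $4,811.88
Week 4: $4,811.88 +$72.18 interest = $4,884.06; pay $1,628.02 → $3,256.04
Week 5: $3,256.04 +$48.84 interest = $3,304.88; pay $1,652.44 → $1,652.44
Week 6: $1,652.44 +$24.79 interest = $1,677.23; pay $1,677.23 → $0.00
Total interest: $138.05 + $116.77 + $94.82 + $72.18 + $48.84 + $24.79 = $495.45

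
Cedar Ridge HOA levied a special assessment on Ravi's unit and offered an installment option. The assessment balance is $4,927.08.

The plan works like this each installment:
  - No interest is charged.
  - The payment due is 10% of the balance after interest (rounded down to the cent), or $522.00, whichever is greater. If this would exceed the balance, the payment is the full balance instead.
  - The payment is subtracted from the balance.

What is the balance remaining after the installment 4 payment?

$2,839.08

Installment 1: $4,927.08 − $522.00 → $4,405.08
Installment 2: $4,405.08 − $522.00 → $3,883.08
Installment 3: $3,883.08 − $522.00 → $3,361.08
Installment 4: $3,361.08 − $522.00 → $2,839.08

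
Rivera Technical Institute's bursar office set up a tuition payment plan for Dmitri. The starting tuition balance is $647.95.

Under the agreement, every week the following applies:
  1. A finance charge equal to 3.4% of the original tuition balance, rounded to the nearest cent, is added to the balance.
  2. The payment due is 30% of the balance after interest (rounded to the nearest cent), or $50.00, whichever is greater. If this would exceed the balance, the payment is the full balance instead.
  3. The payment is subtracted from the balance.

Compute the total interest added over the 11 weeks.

# | Opening | Interest | Payment | End bal
1 | $647.95 | $22.03 | $200.99 | $468.99
2 | $468.99 | $22.03 | $147.31 | $343.71
3 | $343.71 | $22.03 | $109.72 | $256.02
4 | $256.02 | $22.03 | $83.42 | $194.63
5 | $194.63 | $22.03 | $65.00 | $151.66
6 | $151.66 | $22.03 | $52.11 | $121.58
7 | $121.58 | $22.03 | $50.00 | $93.61
8 | $93.61 | $22.03 | $50.00 | $65.64
9 | $65.64 | $22.03 | $50.00 | $37.67
10 | $37.67 | $22.03 | $50.00 | $9.70
11 | $9.70 | $22.03 | $31.73 | $0.00
Total interest: $22.03 + $22.03 + $22.03 + $22.03 + $22.03 + $22.03 + $22.03 + $22.03 + $22.03 + $22.03 + $22.03 = $242.33

$242.33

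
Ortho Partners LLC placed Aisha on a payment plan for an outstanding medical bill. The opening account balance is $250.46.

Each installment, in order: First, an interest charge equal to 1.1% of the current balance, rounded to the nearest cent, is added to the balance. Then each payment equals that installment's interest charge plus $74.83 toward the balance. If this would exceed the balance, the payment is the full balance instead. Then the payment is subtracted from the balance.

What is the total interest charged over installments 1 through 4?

$6.09

Installment 1: $250.46 +$2.76 interest = $253.22; pay $77.59 → $175.63
Installment 2: $175.63 +$1.93 interest = $177.56; pay $76.76 → $100.80
Installment 3: $100.80 +$1.11 interest = $101.91; pay $75.94 → $25.97
Installment 4: $25.97 +$0.29 interest = $26.26; pay $26.26 → $0.00
Total interest: $2.76 + $1.93 + $1.11 + $0.29 = $6.09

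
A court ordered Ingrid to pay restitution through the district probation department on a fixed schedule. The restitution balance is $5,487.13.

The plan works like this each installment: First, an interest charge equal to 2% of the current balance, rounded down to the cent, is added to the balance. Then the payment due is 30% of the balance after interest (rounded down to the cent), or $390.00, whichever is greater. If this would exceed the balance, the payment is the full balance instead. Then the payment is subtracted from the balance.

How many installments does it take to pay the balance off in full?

8

Installment 1: opening $5,487.13; interest $109.74 → $5,596.87; payment $1,679.06; balance $3,917.81
Installment 2: opening $3,917.81; interest $78.35 → $3,996.16; payment $1,198.84; balance $2,797.32
Installment 3: opening $2,797.32; interest $55.94 → $2,853.26; payment $855.97; balance $1,997.29
Installment 4: opening $1,997.29; interest $39.94 → $2,037.23; payment $611.16; balance $1,426.07
Installment 5: opening $1,426.07; interest $28.52 → $1,454.59; payment $436.37; balance $1,018.22
Installment 6: opening $1,018.22; interest $20.36 → $1,038.58; payment $390.00; balance $648.58
Installment 7: opening $648.58; interest $12.97 → $661.55; payment $390.00; balance $271.55
Installment 8: opening $271.55; interest $5.43 → $276.98; payment $276.98; balance $0.00
Balance reaches $0.00 in installment 8.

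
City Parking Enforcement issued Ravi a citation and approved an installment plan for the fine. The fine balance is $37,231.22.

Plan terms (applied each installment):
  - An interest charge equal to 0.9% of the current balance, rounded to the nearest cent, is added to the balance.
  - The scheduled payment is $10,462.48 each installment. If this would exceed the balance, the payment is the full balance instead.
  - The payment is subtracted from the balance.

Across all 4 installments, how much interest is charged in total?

$790.15

Installment 1: $37,231.22 +$335.08 interest = $37,566.30; pay $10,462.48 → $27,103.82
Installment 2: $27,103.82 +$243.93 interest = $27,347.75; pay $10,462.48 → $16,885.27
Installment 3: $16,885.27 +$151.97 interest = $17,037.24; pay $10,462.48 → $6,574.76
Installment 4: $6,574.76 +$59.17 interest = $6,633.93; pay $6,633.93 → $0.00
Total interest: $335.08 + $243.93 + $151.97 + $59.17 = $790.15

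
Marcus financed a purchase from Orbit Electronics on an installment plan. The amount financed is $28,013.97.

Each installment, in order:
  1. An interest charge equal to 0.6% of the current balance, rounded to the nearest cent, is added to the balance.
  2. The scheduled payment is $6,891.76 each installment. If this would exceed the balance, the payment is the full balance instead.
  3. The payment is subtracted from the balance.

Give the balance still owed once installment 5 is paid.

$0.00

# | Opening | Interest | Payment | End bal
1 | $28,013.97 | $168.08 | $6,891.76 | $21,290.29
2 | $21,290.29 | $127.74 | $6,891.76 | $14,526.27
3 | $14,526.27 | $87.16 | $6,891.76 | $7,721.67
4 | $7,721.67 | $46.33 | $6,891.76 | $876.24
5 | $876.24 | $5.26 | $881.50 | $0.00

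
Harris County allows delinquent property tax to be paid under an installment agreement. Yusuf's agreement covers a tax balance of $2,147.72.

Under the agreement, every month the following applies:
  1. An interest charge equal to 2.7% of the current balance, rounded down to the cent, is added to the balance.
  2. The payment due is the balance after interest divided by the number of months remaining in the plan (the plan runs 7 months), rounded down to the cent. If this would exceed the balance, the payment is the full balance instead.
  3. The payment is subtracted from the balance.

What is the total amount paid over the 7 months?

Month 1: $2,147.72 +$57.98 interest = $2,205.70; pay $315.10 → $1,890.60
Month 2: $1,890.60 +$51.04 interest = $1,941.64; pay $323.60 → $1,618.04
Month 3: $1,618.04 +$43.68 interest = $1,661.72; pay $332.34 → $1,329.38
Month 4: $1,329.38 +$35.89 interest = $1,365.27; pay $341.31 → $1,023.96
Month 5: $1,023.96 +$27.64 interest = $1,051.60; pay $350.53 → $701.07
Month 6: $701.07 +$18.92 interest = $719.99; pay $359.99 → $360.00
Month 7: $360.00 +$9.72 interest = $369.72; pay $369.72 → $0.00
Total paid: $2,392.59

$2,392.59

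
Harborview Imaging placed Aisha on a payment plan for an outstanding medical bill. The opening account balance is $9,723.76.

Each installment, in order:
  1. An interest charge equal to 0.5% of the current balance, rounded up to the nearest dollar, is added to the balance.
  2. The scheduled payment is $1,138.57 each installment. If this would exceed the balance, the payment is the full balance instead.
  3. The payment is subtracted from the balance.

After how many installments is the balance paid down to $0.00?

# | Opening | Interest | Payment | End bal
1 | $9,723.76 | $49.00 | $1,138.57 | $8,634.19
2 | $8,634.19 | $44.00 | $1,138.57 | $7,539.62
3 | $7,539.62 | $38.00 | $1,138.57 | $6,439.05
4 | $6,439.05 | $33.00 | $1,138.57 | $5,333.48
5 | $5,333.48 | $27.00 | $1,138.57 | $4,221.91
6 | $4,221.91 | $22.00 | $1,138.57 | $3,105.34
7 | $3,105.34 | $16.00 | $1,138.57 | $1,982.77
8 | $1,982.77 | $10.00 | $1,138.57 | $854.20
9 | $854.20 | $5.00 | $859.20 | $0.00
Balance reaches $0.00 in installment 9.

9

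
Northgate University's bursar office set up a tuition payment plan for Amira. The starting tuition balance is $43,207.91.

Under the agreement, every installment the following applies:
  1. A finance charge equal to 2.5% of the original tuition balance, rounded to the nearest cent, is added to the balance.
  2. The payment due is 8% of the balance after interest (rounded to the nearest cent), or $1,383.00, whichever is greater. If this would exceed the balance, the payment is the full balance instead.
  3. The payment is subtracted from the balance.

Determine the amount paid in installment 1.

$3,543.05

Installment 1: opening $43,207.91; interest $1,080.20 → $44,288.11; payment $3,543.05; balance $40,745.06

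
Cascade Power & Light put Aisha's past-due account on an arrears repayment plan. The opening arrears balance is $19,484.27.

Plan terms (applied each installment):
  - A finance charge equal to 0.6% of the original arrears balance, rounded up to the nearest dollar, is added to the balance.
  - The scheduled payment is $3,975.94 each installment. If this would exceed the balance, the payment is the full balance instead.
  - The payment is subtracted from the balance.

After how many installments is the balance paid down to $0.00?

6

# | Opening | Interest | Payment | End bal
1 | $19,484.27 | $117.00 | $3,975.94 | $15,625.33
2 | $15,625.33 | $117.00 | $3,975.94 | $11,766.39
3 | $11,766.39 | $117.00 | $3,975.94 | $7,907.45
4 | $7,907.45 | $117.00 | $3,975.94 | $4,048.51
5 | $4,048.51 | $117.00 | $3,975.94 | $189.57
6 | $189.57 | $117.00 | $306.57 | $0.00
Balance reaches $0.00 in installment 6.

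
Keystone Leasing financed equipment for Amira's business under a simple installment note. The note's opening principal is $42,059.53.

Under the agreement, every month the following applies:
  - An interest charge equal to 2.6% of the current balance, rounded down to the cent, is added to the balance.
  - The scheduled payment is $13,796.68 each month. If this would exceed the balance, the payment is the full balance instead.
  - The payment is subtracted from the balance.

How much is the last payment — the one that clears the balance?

Month 1: $42,059.53 +$1,093.54 interest = $43,153.07; pay $13,796.68 → $29,356.39
Month 2: $29,356.39 +$763.26 interest = $30,119.65; pay $13,796.68 → $16,322.97
Month 3: $16,322.97 +$424.39 interest = $16,747.36; pay $13,796.68 → $2,950.68
Month 4: $2,950.68 +$76.71 interest = $3,027.39; pay $3,027.39 → $0.00

$3,027.39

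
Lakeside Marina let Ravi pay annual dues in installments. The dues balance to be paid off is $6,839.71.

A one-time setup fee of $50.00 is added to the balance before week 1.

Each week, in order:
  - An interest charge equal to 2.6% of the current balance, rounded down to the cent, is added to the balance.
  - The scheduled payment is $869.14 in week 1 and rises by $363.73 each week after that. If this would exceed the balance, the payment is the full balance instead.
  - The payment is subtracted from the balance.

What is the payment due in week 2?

$1,232.87

Week 1: $6,889.71 +$179.13 interest = $7,068.84; pay $869.14 → $6,199.70
Week 2: $6,199.70 +$161.19 interest = $6,360.89; pay $1,232.87 → $5,128.02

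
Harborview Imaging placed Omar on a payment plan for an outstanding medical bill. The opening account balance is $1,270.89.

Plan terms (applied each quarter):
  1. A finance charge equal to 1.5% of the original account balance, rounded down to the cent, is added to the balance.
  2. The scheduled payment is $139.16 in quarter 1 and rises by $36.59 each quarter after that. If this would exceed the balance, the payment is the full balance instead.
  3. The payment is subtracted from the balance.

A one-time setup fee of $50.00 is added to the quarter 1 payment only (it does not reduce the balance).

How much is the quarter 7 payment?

# | Opening | Interest | Payment | Fee | End bal
1 | $1,270.89 | $19.06 | $139.16 | $50.00 | $1,150.79
2 | $1,150.79 | $19.06 | $175.75 | — | $994.10
3 | $994.10 | $19.06 | $212.34 | — | $800.82
4 | $800.82 | $19.06 | $248.93 | — | $570.95
5 | $570.95 | $19.06 | $285.52 | — | $304.49
6 | $304.49 | $19.06 | $322.11 | — | $1.44
7 | $1.44 | $19.06 | $20.50 | — | $0.00

$20.50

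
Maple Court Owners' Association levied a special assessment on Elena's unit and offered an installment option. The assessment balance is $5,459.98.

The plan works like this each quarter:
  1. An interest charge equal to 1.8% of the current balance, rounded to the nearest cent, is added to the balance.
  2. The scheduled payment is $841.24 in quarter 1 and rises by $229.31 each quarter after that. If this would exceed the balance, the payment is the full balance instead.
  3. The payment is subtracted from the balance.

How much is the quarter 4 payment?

$1,529.17

Quarter 1: opening $5,459.98; interest $98.28 → $5,558.26; payment $841.24; balance $4,717.02
Quarter 2: opening $4,717.02; interest $84.91 → $4,801.93; payment $1,070.55; balance $3,731.38
Quarter 3: opening $3,731.38; interest $67.16 → $3,798.54; payment $1,299.86; balance $2,498.68
Quarter 4: opening $2,498.68; interest $44.98 → $2,543.66; payment $1,529.17; balance $1,014.49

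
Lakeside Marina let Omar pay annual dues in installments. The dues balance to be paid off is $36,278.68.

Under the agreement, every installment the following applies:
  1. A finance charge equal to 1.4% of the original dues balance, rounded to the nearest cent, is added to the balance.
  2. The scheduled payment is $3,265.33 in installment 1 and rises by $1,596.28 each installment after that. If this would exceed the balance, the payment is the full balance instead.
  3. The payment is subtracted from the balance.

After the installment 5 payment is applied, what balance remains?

$6,528.73

Installment 1: opening $36,278.68; interest $507.90 → $36,786.58; payment $3,265.33; balance $33,521.25
Installment 2: opening $33,521.25; interest $507.90 → $34,029.15; payment $4,861.61; balance $29,167.54
Installment 3: opening $29,167.54; interest $507.90 → $29,675.44; payment $6,457.89; balance $23,217.55
Installment 4: opening $23,217.55; interest $507.90 → $23,725.45; payment $8,054.17; balance $15,671.28
Installment 5: opening $15,671.28; interest $507.90 → $16,179.18; payment $9,650.45; balance $6,528.73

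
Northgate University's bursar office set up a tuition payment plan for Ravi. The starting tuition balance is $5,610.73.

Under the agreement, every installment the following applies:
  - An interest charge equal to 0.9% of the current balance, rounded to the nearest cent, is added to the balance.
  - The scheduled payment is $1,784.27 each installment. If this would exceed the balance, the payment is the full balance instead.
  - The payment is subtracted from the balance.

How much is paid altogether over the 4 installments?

$5,718.53

# | Opening | Interest | Payment | End bal
1 | $5,610.73 | $50.50 | $1,784.27 | $3,876.96
2 | $3,876.96 | $34.89 | $1,784.27 | $2,127.58
3 | $2,127.58 | $19.15 | $1,784.27 | $362.46
4 | $362.46 | $3.26 | $365.72 | $0.00
Total paid: $5,718.53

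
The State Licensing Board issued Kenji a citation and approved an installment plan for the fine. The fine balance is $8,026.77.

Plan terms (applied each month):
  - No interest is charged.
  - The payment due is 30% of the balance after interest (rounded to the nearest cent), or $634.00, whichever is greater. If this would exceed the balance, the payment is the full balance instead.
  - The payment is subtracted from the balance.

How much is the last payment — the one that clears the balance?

$25.23

Month 1: opening $8,026.77; payment $2,408.03; balance $5,618.74
Month 2: opening $5,618.74; payment $1,685.62; balance $3,933.12
Month 3: opening $3,933.12; payment $1,179.94; balance $2,753.18
Month 4: opening $2,753.18; payment $825.95; balance $1,927.23
Month 5: opening $1,927.23; payment $634.00; balance $1,293.23
Month 6: opening $1,293.23; payment $634.00; balance $659.23
Month 7: opening $659.23; payment $634.00; balance $25.23
Month 8: opening $25.23; payment $25.23; balance $0.00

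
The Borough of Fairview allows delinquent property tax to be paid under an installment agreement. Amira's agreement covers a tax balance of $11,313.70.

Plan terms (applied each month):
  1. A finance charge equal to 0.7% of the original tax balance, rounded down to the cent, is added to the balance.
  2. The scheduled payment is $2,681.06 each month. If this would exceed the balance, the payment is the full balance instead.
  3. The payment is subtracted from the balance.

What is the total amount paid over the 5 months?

$11,709.65

Month 1: opening $11,313.70; interest $79.19 → $11,392.89; payment $2,681.06; balance $8,711.83
Month 2: opening $8,711.83; interest $79.19 → $8,791.02; payment $2,681.06; balance $6,109.96
Month 3: opening $6,109.96; interest $79.19 → $6,189.15; payment $2,681.06; balance $3,508.09
Month 4: opening $3,508.09; interest $79.19 → $3,587.28; payment $2,681.06; balance $906.22
Month 5: opening $906.22; interest $79.19 → $985.41; payment $985.41; balance $0.00
Total paid: $11,709.65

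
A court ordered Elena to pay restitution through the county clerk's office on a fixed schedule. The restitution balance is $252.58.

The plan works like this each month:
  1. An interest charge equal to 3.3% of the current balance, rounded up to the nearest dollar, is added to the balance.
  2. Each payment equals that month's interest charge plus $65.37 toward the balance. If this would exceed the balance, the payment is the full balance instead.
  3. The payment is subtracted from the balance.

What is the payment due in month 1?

# | Opening | Interest | Payment | End bal
1 | $252.58 | $9.00 | $74.37 | $187.21

$74.37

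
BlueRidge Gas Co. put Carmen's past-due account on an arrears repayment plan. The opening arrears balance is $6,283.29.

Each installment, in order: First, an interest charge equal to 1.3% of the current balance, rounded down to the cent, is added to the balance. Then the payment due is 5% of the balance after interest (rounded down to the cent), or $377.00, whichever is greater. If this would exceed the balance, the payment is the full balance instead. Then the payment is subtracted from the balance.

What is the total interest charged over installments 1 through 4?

Installment 1: opening $6,283.29; interest $81.68 → $6,364.97; payment $377.00; balance $5,987.97
Installment 2: opening $5,987.97; interest $77.84 → $6,065.81; payment $377.00; balance $5,688.81
Installment 3: opening $5,688.81; interest $73.95 → $5,762.76; payment $377.00; balance $5,385.76
Installment 4: opening $5,385.76; interest $70.01 → $5,455.77; payment $377.00; balance $5,078.77
Total interest: $81.68 + $77.84 + $73.95 + $70.01 = $303.48

$303.48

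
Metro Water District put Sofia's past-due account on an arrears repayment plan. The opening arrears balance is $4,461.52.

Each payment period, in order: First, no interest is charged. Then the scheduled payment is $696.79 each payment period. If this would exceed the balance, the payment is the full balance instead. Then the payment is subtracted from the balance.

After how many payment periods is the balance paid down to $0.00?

# | Opening | Payment | End bal
1 | $4,461.52 | $696.79 | $3,764.73
2 | $3,764.73 | $696.79 | $3,067.94
3 | $3,067.94 | $696.79 | $2,371.15
4 | $2,371.15 | $696.79 | $1,674.36
5 | $1,674.36 | $696.79 | $977.57
6 | $977.57 | $696.79 | $280.78
7 | $280.78 | $280.78 | $0.00
Balance reaches $0.00 in payment period 7.

7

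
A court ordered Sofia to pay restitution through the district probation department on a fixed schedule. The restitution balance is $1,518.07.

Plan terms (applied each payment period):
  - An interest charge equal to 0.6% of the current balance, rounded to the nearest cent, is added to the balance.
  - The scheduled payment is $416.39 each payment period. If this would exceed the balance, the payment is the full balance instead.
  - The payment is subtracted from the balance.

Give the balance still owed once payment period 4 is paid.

Payment period 1: opening $1,518.07; interest $9.11 → $1,527.18; payment $416.39; balance $1,110.79
Payment period 2: opening $1,110.79; interest $6.66 → $1,117.45; payment $416.39; balance $701.06
Payment period 3: opening $701.06; interest $4.21 → $705.27; payment $416.39; balance $288.88
Payment period 4: opening $288.88; interest $1.73 → $290.61; payment $290.61; balance $0.00

$0.00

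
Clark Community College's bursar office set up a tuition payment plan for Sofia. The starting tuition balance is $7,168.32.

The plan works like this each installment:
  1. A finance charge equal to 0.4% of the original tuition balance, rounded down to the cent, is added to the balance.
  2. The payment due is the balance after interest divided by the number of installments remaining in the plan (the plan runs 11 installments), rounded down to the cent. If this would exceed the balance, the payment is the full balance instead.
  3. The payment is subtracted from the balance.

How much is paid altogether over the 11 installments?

$7,483.69

Installment 1: opening $7,168.32; interest $28.67 → $7,196.99; payment $654.27; balance $6,542.72
Installment 2: opening $6,542.72; interest $28.67 → $6,571.39; payment $657.13; balance $5,914.26
Installment 3: opening $5,914.26; interest $28.67 → $5,942.93; payment $660.32; balance $5,282.61
Installment 4: opening $5,282.61; interest $28.67 → $5,311.28; payment $663.91; balance $4,647.37
Installment 5: opening $4,647.37; interest $28.67 → $4,676.04; payment $668.00; balance $4,008.04
Installment 6: opening $4,008.04; interest $28.67 → $4,036.71; payment $672.78; balance $3,363.93
Installment 7: opening $3,363.93; interest $28.67 → $3,392.60; payment $678.52; balance $2,714.08
Installment 8: opening $2,714.08; interest $28.67 → $2,742.75; payment $685.68; balance $2,057.07
Installment 9: opening $2,057.07; interest $28.67 → $2,085.74; payment $695.24; balance $1,390.50
Installment 10: opening $1,390.50; interest $28.67 → $1,419.17; payment $709.58; balance $709.59
Installment 11: opening $709.59; interest $28.67 → $738.26; payment $738.26; balance $0.00
Total paid: $7,483.69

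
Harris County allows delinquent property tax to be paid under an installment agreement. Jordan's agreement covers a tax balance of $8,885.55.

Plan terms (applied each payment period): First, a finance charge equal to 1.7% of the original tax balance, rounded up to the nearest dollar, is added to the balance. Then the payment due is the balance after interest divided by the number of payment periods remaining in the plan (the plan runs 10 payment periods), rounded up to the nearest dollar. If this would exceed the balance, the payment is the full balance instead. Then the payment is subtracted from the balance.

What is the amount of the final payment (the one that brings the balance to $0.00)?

# | Opening | Interest | Payment | End bal
1 | $8,885.55 | $152.00 | $904.00 | $8,133.55
2 | $8,133.55 | $152.00 | $921.00 | $7,364.55
3 | $7,364.55 | $152.00 | $940.00 | $6,576.55
4 | $6,576.55 | $152.00 | $962.00 | $5,766.55
5 | $5,766.55 | $152.00 | $987.00 | $4,931.55
6 | $4,931.55 | $152.00 | $1,017.00 | $4,066.55
7 | $4,066.55 | $152.00 | $1,055.00 | $3,163.55
8 | $3,163.55 | $152.00 | $1,106.00 | $2,209.55
9 | $2,209.55 | $152.00 | $1,181.00 | $1,180.55
10 | $1,180.55 | $152.00 | $1,332.55 | $0.00

$1,332.55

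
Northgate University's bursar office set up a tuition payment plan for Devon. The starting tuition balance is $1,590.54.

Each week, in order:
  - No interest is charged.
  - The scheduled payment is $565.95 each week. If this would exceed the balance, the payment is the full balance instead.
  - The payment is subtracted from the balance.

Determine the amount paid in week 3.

Week 1: $1,590.54 − $565.95 → $1,024.59
Week 2: $1,024.59 − $565.95 → $458.64
Week 3: $458.64 − $458.64 → $0.00

$458.64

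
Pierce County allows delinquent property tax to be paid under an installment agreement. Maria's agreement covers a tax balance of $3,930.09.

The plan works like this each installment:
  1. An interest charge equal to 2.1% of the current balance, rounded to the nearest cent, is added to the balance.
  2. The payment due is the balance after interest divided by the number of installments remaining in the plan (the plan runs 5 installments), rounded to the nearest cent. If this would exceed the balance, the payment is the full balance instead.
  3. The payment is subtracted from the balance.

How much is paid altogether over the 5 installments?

Installment 1: $3,930.09 +$82.53 interest = $4,012.62; pay $802.52 → $3,210.10
Installment 2: $3,210.10 +$67.41 interest = $3,277.51; pay $819.38 → $2,458.13
Installment 3: $2,458.13 +$51.62 interest = $2,509.75; pay $836.58 → $1,673.17
Installment 4: $1,673.17 +$35.14 interest = $1,708.31; pay $854.16 → $854.15
Installment 5: $854.15 +$17.94 interest = $872.09; pay $872.09 → $0.00
Total paid: $4,184.73

$4,184.73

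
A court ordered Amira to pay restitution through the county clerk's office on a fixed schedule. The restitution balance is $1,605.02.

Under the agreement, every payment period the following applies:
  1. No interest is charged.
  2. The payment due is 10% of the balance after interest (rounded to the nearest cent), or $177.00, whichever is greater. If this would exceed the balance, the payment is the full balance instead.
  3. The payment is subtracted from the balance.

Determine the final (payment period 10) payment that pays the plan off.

$12.02

# | Opening | Payment | End bal
1 | $1,605.02 | $177.00 | $1,428.02
2 | $1,428.02 | $177.00 | $1,251.02
3 | $1,251.02 | $177.00 | $1,074.02
4 | $1,074.02 | $177.00 | $897.02
5 | $897.02 | $177.00 | $720.02
6 | $720.02 | $177.00 | $543.02
7 | $543.02 | $177.00 | $366.02
8 | $366.02 | $177.00 | $189.02
9 | $189.02 | $177.00 | $12.02
10 | $12.02 | $12.02 | $0.00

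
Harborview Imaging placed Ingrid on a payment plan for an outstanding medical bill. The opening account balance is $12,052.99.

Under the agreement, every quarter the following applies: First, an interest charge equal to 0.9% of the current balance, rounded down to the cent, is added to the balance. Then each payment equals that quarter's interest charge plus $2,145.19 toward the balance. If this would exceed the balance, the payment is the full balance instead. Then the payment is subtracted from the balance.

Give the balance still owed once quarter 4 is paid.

# | Opening | Interest | Payment | End bal
1 | $12,052.99 | $108.47 | $2,253.66 | $9,907.80
2 | $9,907.80 | $89.17 | $2,234.36 | $7,762.61
3 | $7,762.61 | $69.86 | $2,215.05 | $5,617.42
4 | $5,617.42 | $50.55 | $2,195.74 | $3,472.23

$3,472.23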